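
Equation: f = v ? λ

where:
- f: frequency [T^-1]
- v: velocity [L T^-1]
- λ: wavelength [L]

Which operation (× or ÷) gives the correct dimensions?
division (÷): f = v ÷ λ

f [T^-1]; v [L T^-1]; λ [L].
v × λ → [L^2 T^-1] ✗
v ÷ λ → [T^-1] ✓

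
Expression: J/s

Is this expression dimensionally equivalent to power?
Yes

The expression J/s has dimensions [L^2 M T^-3], which is exactly power [L^2 M T^-3].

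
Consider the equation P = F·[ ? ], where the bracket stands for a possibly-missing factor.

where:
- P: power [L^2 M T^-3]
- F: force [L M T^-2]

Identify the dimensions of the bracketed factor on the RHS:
[L T^-1] — velocity (e.g. v)

P has dimensions [L^2 M T^-3]; F has dimensions [L M T^-2].
The bracketed factor must supply [L^2 M T^-3] / [L M T^-2] = [L T^-1].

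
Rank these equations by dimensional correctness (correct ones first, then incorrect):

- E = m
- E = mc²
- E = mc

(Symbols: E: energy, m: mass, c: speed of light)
Dimensionally correct: E = mc²
Dimensionally incorrect: E = m, E = mc
Ordered (correct first, then incorrect): E = mc², E = m, E = mc

- E = m: LHS [L^2 M T^-2], RHS [M] → incorrect ✗
- E = mc²: LHS [L^2 M T^-2], RHS [L^2 M T^-2] → correct ✓
- E = mc: LHS [L^2 M T^-2], RHS [L M T^-1] → incorrect ✗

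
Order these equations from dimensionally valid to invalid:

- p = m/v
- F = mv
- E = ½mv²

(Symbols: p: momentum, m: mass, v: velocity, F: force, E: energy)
Dimensionally correct: E = ½mv²
Dimensionally incorrect: p = m/v, F = mv
Ordered (correct first, then incorrect): E = ½mv², p = m/v, F = mv

- p = m/v: LHS [L M T^-1], RHS [L^-1 M T] → incorrect ✗
- F = mv: LHS [L M T^-2], RHS [L M T^-1] → incorrect ✗
- E = ½mv²: LHS [L^2 M T^-2], RHS [L^2 M T^-2] → correct ✓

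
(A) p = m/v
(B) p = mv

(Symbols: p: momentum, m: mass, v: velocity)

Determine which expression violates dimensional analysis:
(A)

(A) p = m/v: LHS [L M T^-1], RHS [L^-1 M T] ✗
(B) p = mv: LHS [L M T^-1], RHS [L M T^-1] ✓

Expression (A) p = m/v is dimensionally incorrect.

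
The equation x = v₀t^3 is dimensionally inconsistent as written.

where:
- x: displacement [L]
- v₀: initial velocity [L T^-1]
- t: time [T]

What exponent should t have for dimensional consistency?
The exponent of t should be 1: x = v₀t

The LHS x has dimensions [L]; t has dimensions [T].
As written, the RHS v₀t^3 (exponent 3 on t) has dimensions [L T^2], which does not match.
With exponent 1, the RHS v₀t has dimensions [L], matching the LHS.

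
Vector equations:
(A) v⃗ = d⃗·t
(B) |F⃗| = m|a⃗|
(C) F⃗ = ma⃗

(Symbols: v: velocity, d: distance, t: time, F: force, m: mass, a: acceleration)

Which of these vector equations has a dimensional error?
(A) v⃗ = d⃗·t

(A) v⃗ = d⃗·t: LHS [L T^-1], RHS [L T] ✗ — velocity is displacement per time; should be d⃗/t
(B) |F⃗| = m|a⃗|: LHS [L M T^-2], RHS [L M T^-2] ✓ — magnitudes of vectors are scalars
(C) F⃗ = ma⃗: LHS [L M T^-2], RHS [L M T^-2] ✓ — Force and acceleration are vectors, mass is a scalar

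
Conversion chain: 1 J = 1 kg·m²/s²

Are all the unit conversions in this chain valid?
The chain is correct (no errors).

Correct: Joule is defined as kg·m²/s²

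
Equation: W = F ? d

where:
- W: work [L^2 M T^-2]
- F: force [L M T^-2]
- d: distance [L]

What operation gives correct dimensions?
multiplication (×): W = F × d

W [L^2 M T^-2]; F [L M T^-2]; d [L].
F × d → [L^2 M T^-2] ✓
F ÷ d → [M T^-2] ✗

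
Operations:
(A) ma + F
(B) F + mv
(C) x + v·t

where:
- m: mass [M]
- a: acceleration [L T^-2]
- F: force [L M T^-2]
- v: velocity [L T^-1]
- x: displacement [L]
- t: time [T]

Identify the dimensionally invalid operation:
(B) F + mv

(A) ma + F: ma [L M T^-2] and F [L M T^-2] — same dimensions ✓
(B) F + mv: F [L M T^-2] and mv [L M T^-1] — different dimensions cannot be added/subtracted ✗
(C) x + v·t: x [L] and v·t [L] — same dimensions ✓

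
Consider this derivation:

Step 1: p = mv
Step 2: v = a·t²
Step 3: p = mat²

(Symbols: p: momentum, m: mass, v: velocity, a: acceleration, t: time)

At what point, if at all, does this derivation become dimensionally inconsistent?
Step 2

Step 1: p = mv → LHS [L M T^-1], RHS [L M T^-1] ✓
Step 2: v = a·t² → LHS [L T^-1], RHS [L] ✗

The first dimensional inconsistency appears in step 2: v = a·t²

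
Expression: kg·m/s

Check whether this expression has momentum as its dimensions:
Yes

The expression kg·m/s has dimensions [L M T^-1], which is exactly momentum [L M T^-1].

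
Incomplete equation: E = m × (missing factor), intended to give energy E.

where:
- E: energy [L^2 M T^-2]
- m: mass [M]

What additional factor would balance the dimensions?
v² (velocity squared), dimensions [L^2 T^-2]

E has dimensions [L^2 M T^-2] and m has dimensions [M].
The missing factor must have dimensions [L^2 M T^-2] / [M] = [L^2 T^-2], i.e. velocity squared (v²).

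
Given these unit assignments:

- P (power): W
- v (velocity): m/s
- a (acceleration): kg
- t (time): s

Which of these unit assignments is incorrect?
a

The variable a (acceleration) should have units m/s², not kg.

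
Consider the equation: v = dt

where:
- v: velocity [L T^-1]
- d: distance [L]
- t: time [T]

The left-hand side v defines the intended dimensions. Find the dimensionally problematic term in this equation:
The right-hand side term dt

v has dimensions [L T^-1], but dt has dimensions [L T], so the term dt is dimensionally wrong for v.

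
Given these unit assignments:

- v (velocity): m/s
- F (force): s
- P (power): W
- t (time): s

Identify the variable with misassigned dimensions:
F

The variable F (force) should have units N, not s.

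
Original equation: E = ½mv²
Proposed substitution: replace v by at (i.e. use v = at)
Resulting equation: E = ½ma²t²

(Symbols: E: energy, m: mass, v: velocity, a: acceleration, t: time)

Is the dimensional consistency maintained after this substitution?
Yes

[v] = [L T^-1] and [at] = [L T^-1]. These match, so the substitution replaces a quantity by one of the same dimensions and the result E = ½ma²t² has LHS [L^2 M T^-2] vs RHS [L^2 M T^-2] — still consistent.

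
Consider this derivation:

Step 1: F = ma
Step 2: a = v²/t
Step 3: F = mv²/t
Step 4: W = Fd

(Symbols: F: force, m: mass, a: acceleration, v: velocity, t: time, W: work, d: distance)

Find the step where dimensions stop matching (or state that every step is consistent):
Step 2

Step 1: F = ma → LHS [L M T^-2], RHS [L M T^-2] ✓
Step 2: a = v²/t → LHS [L T^-2], RHS [L^2 T^-3] ✗

The first dimensional inconsistency appears in step 2: a = v²/t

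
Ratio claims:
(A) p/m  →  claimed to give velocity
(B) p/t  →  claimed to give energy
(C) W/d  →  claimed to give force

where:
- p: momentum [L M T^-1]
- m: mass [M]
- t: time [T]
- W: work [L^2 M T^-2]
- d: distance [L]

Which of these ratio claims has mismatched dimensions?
(B) p/t does not give energy

(A) p/m: [L T^-1] = velocity [L T^-1] ✓
(B) p/t: [L M T^-2] ≠ energy [L^2 M T^-2] ✗
(C) W/d: [L M T^-2] = force [L M T^-2] ✓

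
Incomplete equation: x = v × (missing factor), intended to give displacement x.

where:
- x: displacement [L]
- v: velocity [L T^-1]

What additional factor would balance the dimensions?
t (time), dimensions [T]

x has dimensions [L] and v has dimensions [L T^-1].
The missing factor must have dimensions [L] / [L T^-1] = [T], i.e. time (t).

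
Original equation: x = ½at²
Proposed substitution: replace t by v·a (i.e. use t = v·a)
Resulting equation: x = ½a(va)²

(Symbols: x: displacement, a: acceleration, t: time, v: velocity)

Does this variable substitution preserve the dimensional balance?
No

[t] = [T] and [v·a] = [L^2 T^-3]. These differ, so the substitution replaces a quantity by one of different dimensions and the result x = ½a(va)² has LHS [L] vs RHS [L^5 T^-8] — inconsistent.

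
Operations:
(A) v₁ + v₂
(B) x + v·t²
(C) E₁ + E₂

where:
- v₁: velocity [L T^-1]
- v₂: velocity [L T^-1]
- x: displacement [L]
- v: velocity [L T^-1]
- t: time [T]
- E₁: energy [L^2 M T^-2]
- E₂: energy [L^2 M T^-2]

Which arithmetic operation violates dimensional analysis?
(B) x + v·t²

(A) v₁ + v₂: v₁ [L T^-1] and v₂ [L T^-1] — same dimensions ✓
(B) x + v·t²: x [L] and v·t² [L T] — different dimensions cannot be added/subtracted ✗
(C) E₁ + E₂: E₁ [L^2 M T^-2] and E₂ [L^2 M T^-2] — same dimensions ✓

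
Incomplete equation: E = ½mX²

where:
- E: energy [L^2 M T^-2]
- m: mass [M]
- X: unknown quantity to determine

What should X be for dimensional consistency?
X = v (velocity), dimensions [L T^-1]

E has dimensions [L^2 M T^-2]; the rest of the RHS (½m) has dimensions [M].
So X² must have dimensions [L^2 T^-2], i.e. X has dimensions [L T^-1] — X = v (velocity).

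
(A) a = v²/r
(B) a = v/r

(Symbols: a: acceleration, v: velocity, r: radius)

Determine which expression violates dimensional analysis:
(B)

(A) a = v²/r: LHS [L T^-2], RHS [L T^-2] ✓
(B) a = v/r: LHS [L T^-2], RHS [T^-1] ✗

Expression (B) a = v/r is dimensionally incorrect.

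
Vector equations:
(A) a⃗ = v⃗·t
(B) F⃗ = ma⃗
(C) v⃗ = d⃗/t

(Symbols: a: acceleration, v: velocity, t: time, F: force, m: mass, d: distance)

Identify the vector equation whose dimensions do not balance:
(A) a⃗ = v⃗·t

(A) a⃗ = v⃗·t: LHS [L T^-2], RHS [L] ✗ — acceleration is velocity per time; should be v⃗/t
(B) F⃗ = ma⃗: LHS [L M T^-2], RHS [L M T^-2] ✓ — Force and acceleration are vectors, mass is a scalar
(C) v⃗ = d⃗/t: LHS [L T^-1], RHS [L T^-1] ✓ — displacement (vector) divided by time (scalar)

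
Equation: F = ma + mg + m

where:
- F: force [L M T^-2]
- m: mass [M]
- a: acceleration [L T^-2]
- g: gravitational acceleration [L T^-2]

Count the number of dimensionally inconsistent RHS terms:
1

LHS F: [L M T^-2]
- ma: [L M T^-2] ✓
- mg: [L M T^-2] ✓
- m: [M] ✗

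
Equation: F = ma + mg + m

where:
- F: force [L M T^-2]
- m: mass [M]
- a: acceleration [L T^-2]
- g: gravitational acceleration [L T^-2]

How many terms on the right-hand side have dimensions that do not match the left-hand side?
1

LHS F: [L M T^-2]
- ma: [L M T^-2] ✓
- mg: [L M T^-2] ✓
- m: [M] ✗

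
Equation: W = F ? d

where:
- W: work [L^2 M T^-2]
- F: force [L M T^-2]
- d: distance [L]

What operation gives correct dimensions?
multiplication (×): W = F × d

W [L^2 M T^-2]; F [L M T^-2]; d [L].
F × d → [L^2 M T^-2] ✓
F ÷ d → [M T^-2] ✗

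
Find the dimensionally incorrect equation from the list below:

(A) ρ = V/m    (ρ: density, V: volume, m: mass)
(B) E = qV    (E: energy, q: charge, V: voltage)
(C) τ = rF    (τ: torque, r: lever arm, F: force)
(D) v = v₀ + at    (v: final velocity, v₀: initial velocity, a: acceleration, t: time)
(A) ρ = V/m

The equation (A) ρ = V/m is dimensionally incorrect.

LHS (ρ): [L^-3 M]
RHS (V/m): [L^3 M^-1] ✗

The dimensions do not match. The other three equations balance.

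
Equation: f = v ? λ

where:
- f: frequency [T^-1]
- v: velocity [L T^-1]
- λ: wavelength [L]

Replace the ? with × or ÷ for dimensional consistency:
division (÷): f = v ÷ λ

f [T^-1]; v [L T^-1]; λ [L].
v × λ → [L^2 T^-1] ✗
v ÷ λ → [T^-1] ✓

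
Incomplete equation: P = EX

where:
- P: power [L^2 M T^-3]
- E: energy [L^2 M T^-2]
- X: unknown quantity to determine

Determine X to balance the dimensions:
X = f (inverse time / frequency (1/t)), dimensions [T^-1]

P has dimensions [L^2 M T^-3]; the rest of the RHS (E) has dimensions [L^2 M T^-2].
So X must have dimensions [T^-1] — X = f (inverse time / frequency (1/t)).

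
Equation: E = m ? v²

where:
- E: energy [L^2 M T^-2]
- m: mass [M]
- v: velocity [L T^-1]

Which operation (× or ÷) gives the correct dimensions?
multiplication (×): E = m × v²

E [L^2 M T^-2]; m [M]; v² [L^2 T^-2].
m × v² → [L^2 M T^-2] ✓
m ÷ v² → [L^-2 M T^2] ✗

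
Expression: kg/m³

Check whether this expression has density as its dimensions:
Yes

The expression kg/m³ has dimensions [L^-3 M], which is exactly density [L^-3 M].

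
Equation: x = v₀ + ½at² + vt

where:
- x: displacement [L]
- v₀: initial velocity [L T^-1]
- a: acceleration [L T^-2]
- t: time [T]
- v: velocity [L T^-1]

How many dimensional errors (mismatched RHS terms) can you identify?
1

LHS x: [L]
- v₀: [L T^-1] ✗
- ½at²: [L] ✓
- vt: [L] ✓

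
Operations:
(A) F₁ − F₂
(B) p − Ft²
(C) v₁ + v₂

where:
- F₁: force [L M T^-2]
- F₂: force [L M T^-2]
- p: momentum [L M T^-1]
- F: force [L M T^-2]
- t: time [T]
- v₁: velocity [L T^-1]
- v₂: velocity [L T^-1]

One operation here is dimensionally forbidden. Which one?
(B) p − Ft²

(A) F₁ − F₂: F₁ [L M T^-2] and F₂ [L M T^-2] — same dimensions ✓
(B) p − Ft²: p [L M T^-1] and Ft² [L M] — different dimensions cannot be added/subtracted ✗
(C) v₁ + v₂: v₁ [L T^-1] and v₂ [L T^-1] — same dimensions ✓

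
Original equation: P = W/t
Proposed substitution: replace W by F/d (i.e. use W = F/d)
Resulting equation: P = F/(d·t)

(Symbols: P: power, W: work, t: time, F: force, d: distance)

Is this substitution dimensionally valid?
No

[W] = [L^2 M T^-2] and [F/d] = [M T^-2]. These differ, so the substitution replaces a quantity by one of different dimensions and the result P = F/(d·t) has LHS [L^2 M T^-3] vs RHS [M T^-3] — inconsistent.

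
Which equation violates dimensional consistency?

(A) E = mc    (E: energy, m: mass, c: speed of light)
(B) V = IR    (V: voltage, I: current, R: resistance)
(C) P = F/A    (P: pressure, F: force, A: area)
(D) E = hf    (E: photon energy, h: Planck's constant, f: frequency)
(A) E = mc

The equation (A) E = mc is dimensionally incorrect.

LHS (E): [L^2 M T^-2]
RHS (mc): [L M T^-1] ✗

The dimensions do not match. The other three equations balance.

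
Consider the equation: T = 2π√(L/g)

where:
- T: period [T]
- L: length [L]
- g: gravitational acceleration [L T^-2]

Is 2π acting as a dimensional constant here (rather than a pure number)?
No

T has dimensions [T] and √(L/g) already has dimensions [T], so the equation balances without 2π contributing any dimensions. 2π is a pure (dimensionless) number; changing or removing it would not affect dimensional consistency.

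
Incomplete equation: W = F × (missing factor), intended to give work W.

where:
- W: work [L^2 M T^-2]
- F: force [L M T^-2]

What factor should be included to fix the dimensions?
d (distance), dimensions [L]

W has dimensions [L^2 M T^-2] and F has dimensions [L M T^-2].
The missing factor must have dimensions [L^2 M T^-2] / [L M T^-2] = [L], i.e. distance (d).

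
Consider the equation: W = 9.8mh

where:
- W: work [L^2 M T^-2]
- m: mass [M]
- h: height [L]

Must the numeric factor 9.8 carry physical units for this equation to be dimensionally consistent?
Yes

W has dimensions [L^2 M T^-2], while mh alone has dimensions [L M]. For the equation to balance, the factor 9.8 must carry dimensions [L T^-2] — it is a dimensional constant (a numerical value of a physical quantity with its units suppressed), not a pure number.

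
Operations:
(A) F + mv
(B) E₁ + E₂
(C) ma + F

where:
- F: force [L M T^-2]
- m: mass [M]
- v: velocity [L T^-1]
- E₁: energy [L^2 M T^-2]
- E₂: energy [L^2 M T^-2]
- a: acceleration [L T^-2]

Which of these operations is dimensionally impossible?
(A) F + mv

(A) F + mv: F [L M T^-2] and mv [L M T^-1] — different dimensions cannot be added/subtracted ✗
(B) E₁ + E₂: E₁ [L^2 M T^-2] and E₂ [L^2 M T^-2] — same dimensions ✓
(C) ma + F: ma [L M T^-2] and F [L M T^-2] — same dimensions ✓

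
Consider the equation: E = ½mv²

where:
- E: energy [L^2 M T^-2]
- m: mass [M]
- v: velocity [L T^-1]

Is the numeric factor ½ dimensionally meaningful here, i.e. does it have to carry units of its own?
No

E has dimensions [L^2 M T^-2] and mv² already has dimensions [L^2 M T^-2], so the equation balances without ½ contributing any dimensions. ½ is a pure (dimensionless) number; changing or removing it would not affect dimensional consistency.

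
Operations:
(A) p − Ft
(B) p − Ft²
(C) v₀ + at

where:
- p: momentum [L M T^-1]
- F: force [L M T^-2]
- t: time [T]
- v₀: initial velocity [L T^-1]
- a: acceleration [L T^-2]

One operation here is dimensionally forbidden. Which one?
(B) p − Ft²

(A) p − Ft: p [L M T^-1] and Ft [L M T^-1] — same dimensions ✓
(B) p − Ft²: p [L M T^-1] and Ft² [L M] — different dimensions cannot be added/subtracted ✗
(C) v₀ + at: v₀ [L T^-1] and at [L T^-1] — same dimensions ✓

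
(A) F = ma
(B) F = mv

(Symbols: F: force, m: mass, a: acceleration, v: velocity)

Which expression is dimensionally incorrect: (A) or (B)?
(B)

(A) F = ma: LHS [L M T^-2], RHS [L M T^-2] ✓
(B) F = mv: LHS [L M T^-2], RHS [L M T^-1] ✗

Expression (B) F = mv is dimensionally incorrect.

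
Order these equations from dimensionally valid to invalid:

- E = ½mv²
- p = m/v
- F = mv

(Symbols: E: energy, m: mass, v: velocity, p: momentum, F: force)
Dimensionally correct: E = ½mv²
Dimensionally incorrect: p = m/v, F = mv
Ordered (correct first, then incorrect): E = ½mv², p = m/v, F = mv

- E = ½mv²: LHS [L^2 M T^-2], RHS [L^2 M T^-2] → correct ✓
- p = m/v: LHS [L M T^-1], RHS [L^-1 M T] → incorrect ✗
- F = mv: LHS [L M T^-2], RHS [L M T^-1] → incorrect ✗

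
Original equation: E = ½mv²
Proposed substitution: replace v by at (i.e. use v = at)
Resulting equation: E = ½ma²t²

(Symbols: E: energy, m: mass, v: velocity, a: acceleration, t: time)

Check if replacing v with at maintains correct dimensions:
Yes

[v] = [L T^-1] and [at] = [L T^-1]. These match, so the substitution replaces a quantity by one of the same dimensions and the result E = ½ma²t² has LHS [L^2 M T^-2] vs RHS [L^2 M T^-2] — still consistent.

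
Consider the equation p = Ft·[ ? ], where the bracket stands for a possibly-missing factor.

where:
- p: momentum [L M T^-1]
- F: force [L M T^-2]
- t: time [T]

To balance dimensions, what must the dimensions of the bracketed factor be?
Nothing is missing — the bracketed factor must be dimensionless.

p has dimensions [L M T^-1] and Ft already has dimensions [L M T^-1], so p = Ft is dimensionally complete.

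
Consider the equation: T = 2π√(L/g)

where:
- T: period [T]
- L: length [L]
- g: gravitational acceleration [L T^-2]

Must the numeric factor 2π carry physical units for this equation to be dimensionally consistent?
No

T has dimensions [T] and √(L/g) already has dimensions [T], so the equation balances without 2π contributing any dimensions. 2π is a pure (dimensionless) number; changing or removing it would not affect dimensional consistency.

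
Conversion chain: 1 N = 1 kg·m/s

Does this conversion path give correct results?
The chain is incorrect (it contains an error).

Incorrect: Newton is kg·m/s², not kg·m/s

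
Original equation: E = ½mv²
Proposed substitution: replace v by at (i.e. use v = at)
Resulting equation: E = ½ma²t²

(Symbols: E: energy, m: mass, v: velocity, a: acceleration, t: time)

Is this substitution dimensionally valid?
Yes

[v] = [L T^-1] and [at] = [L T^-1]. These match, so the substitution replaces a quantity by one of the same dimensions and the result E = ½ma²t² has LHS [L^2 M T^-2] vs RHS [L^2 M T^-2] — still consistent.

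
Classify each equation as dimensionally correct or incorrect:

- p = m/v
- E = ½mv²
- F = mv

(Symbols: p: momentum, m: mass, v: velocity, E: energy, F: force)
Dimensionally correct: E = ½mv²
Dimensionally incorrect: p = m/v, F = mv
Ordered (correct first, then incorrect): E = ½mv², p = m/v, F = mv

- p = m/v: LHS [L M T^-1], RHS [L^-1 M T] → incorrect ✗
- E = ½mv²: LHS [L^2 M T^-2], RHS [L^2 M T^-2] → correct ✓
- F = mv: LHS [L M T^-2], RHS [L M T^-1] → incorrect ✗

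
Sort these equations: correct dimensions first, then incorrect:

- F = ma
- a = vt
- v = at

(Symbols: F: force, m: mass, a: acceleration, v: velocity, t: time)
Dimensionally correct: F = ma, v = at
Dimensionally incorrect: a = vt
Ordered (correct first, then incorrect): F = ma, v = at, a = vt

- F = ma: LHS [L M T^-2], RHS [L M T^-2] → correct ✓
- a = vt: LHS [L T^-2], RHS [L] → incorrect ✗
- v = at: LHS [L T^-1], RHS [L T^-1] → correct ✓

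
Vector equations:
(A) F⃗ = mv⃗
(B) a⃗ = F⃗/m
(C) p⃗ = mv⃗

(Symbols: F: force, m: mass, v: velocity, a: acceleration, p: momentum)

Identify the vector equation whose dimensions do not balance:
(A) F⃗ = mv⃗

(A) F⃗ = mv⃗: LHS [L M T^-2], RHS [L M T^-1] ✗ — mass times velocity is momentum, not force; should be ma⃗
(B) a⃗ = F⃗/m: LHS [L T^-2], RHS [L T^-2] ✓ — force (vector) divided by mass (scalar)
(C) p⃗ = mv⃗: LHS [L M T^-1], RHS [L M T^-1] ✓ — mass (scalar) times velocity (vector)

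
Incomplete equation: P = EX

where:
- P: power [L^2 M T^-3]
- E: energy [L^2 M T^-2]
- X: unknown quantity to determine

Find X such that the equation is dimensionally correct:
X = f (inverse time / frequency (1/t)), dimensions [T^-1]

P has dimensions [L^2 M T^-3]; the rest of the RHS (E) has dimensions [L^2 M T^-2].
So X must have dimensions [T^-1] — X = f (inverse time / frequency (1/t)).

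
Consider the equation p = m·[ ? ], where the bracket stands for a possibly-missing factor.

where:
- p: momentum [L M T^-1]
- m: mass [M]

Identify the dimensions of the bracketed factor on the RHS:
[L T^-1] — velocity (e.g. v)

p has dimensions [L M T^-1]; m has dimensions [M].
The bracketed factor must supply [L M T^-1] / [M] = [L T^-1].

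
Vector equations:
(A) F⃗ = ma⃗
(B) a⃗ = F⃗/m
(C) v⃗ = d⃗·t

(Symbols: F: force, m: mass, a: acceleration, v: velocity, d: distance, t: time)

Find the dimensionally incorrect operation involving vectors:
(C) v⃗ = d⃗·t

(A) F⃗ = ma⃗: LHS [L M T^-2], RHS [L M T^-2] ✓ — Force and acceleration are vectors, mass is a scalar
(B) a⃗ = F⃗/m: LHS [L T^-2], RHS [L T^-2] ✓ — force (vector) divided by mass (scalar)
(C) v⃗ = d⃗·t: LHS [L T^-1], RHS [L T] ✗ — velocity is displacement per time; should be d⃗/t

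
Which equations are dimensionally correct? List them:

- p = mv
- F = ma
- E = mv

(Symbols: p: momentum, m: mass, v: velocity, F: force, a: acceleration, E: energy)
Dimensionally correct: p = mv, F = ma
Dimensionally incorrect: E = mv
Ordered (correct first, then incorrect): p = mv, F = ma, E = mv

- p = mv: LHS [L M T^-1], RHS [L M T^-1] → correct ✓
- F = ma: LHS [L M T^-2], RHS [L M T^-2] → correct ✓
- E = mv: LHS [L^2 M T^-2], RHS [L M T^-1] → incorrect ✗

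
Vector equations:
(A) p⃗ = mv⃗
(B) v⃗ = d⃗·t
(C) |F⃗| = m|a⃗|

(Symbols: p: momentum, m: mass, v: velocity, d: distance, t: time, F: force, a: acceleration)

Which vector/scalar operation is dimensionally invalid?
(B) v⃗ = d⃗·t

(A) p⃗ = mv⃗: LHS [L M T^-1], RHS [L M T^-1] ✓ — mass (scalar) times velocity (vector)
(B) v⃗ = d⃗·t: LHS [L T^-1], RHS [L T] ✗ — velocity is displacement per time; should be d⃗/t
(C) |F⃗| = m|a⃗|: LHS [L M T^-2], RHS [L M T^-2] ✓ — magnitudes of vectors are scalars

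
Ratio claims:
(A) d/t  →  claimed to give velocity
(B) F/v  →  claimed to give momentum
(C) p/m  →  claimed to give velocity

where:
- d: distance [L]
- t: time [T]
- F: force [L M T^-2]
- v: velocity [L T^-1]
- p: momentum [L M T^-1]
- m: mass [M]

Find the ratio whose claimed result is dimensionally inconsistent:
(B) F/v does not give momentum

(A) d/t: [L T^-1] = velocity [L T^-1] ✓
(B) F/v: [M T^-1] ≠ momentum [L M T^-1] ✗
(C) p/m: [L T^-1] = velocity [L T^-1] ✓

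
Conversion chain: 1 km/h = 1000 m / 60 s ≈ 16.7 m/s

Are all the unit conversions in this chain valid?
The chain is incorrect (it contains an error).

Incorrect: 1 h = 3600 s, not 60 s (1 km/h ≈ 0.278 m/s)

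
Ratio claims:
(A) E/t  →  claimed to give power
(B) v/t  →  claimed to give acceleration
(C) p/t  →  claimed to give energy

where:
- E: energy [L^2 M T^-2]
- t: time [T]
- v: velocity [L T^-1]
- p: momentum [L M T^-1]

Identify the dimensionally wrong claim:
(C) p/t does not give energy

(A) E/t: [L^2 M T^-3] = power [L^2 M T^-3] ✓
(B) v/t: [L T^-2] = acceleration [L T^-2] ✓
(C) p/t: [L M T^-2] ≠ energy [L^2 M T^-2] ✗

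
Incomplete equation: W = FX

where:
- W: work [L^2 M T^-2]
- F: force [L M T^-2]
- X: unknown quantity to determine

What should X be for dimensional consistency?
X = d (distance), dimensions [L]

W has dimensions [L^2 M T^-2]; the rest of the RHS (F) has dimensions [L M T^-2].
So X must have dimensions [L] — X = d (distance).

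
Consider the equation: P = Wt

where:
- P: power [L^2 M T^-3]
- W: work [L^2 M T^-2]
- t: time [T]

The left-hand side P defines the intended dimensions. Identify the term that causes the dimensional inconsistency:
The right-hand side term Wt

P has dimensions [L^2 M T^-3], but Wt has dimensions [L^2 M T^-1], so the term Wt is dimensionally wrong for P.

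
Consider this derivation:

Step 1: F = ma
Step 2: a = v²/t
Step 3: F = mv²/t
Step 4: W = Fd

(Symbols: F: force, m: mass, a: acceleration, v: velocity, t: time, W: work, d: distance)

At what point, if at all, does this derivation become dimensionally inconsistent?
Step 2

Step 1: F = ma → LHS [L M T^-2], RHS [L M T^-2] ✓
Step 2: a = v²/t → LHS [L T^-2], RHS [L^2 T^-3] ✗

The first dimensional inconsistency appears in step 2: a = v²/t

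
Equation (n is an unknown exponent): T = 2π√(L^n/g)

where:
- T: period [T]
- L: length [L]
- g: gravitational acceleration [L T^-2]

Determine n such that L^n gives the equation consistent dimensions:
n = 1

T has dimensions [T]; L has dimensions [L].
With n = 1: 2π√(L^1/g) has dimensions [T], matching the LHS ✓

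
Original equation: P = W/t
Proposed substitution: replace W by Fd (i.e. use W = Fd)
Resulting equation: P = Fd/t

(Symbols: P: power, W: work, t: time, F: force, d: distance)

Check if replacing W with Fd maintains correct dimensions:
Yes

[W] = [L^2 M T^-2] and [Fd] = [L^2 M T^-2]. These match, so the substitution replaces a quantity by one of the same dimensions and the result P = Fd/t has LHS [L^2 M T^-3] vs RHS [L^2 M T^-3] — still consistent.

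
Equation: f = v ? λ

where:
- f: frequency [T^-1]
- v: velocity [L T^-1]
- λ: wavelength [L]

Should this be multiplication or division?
division (÷): f = v ÷ λ

f [T^-1]; v [L T^-1]; λ [L].
v × λ → [L^2 T^-1] ✗
v ÷ λ → [T^-1] ✓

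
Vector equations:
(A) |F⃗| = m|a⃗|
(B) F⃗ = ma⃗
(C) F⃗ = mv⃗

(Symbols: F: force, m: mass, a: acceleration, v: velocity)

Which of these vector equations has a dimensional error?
(C) F⃗ = mv⃗

(A) |F⃗| = m|a⃗|: LHS [L M T^-2], RHS [L M T^-2] ✓ — magnitudes of vectors are scalars
(B) F⃗ = ma⃗: LHS [L M T^-2], RHS [L M T^-2] ✓ — Force and acceleration are vectors, mass is a scalar
(C) F⃗ = mv⃗: LHS [L M T^-2], RHS [L M T^-1] ✗ — mass times velocity is momentum, not force; should be ma⃗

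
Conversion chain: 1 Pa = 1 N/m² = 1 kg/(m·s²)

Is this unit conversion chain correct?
The chain is correct (no errors).

Correct: Pascal is Newton per square meter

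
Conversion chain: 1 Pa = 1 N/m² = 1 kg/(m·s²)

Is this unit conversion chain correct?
The chain is correct (no errors).

Correct: Pascal is Newton per square meter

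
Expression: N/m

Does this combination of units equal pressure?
No

The expression N/m has dimensions [M T^-2], but pressure has dimensions [L^-1 M T^-2].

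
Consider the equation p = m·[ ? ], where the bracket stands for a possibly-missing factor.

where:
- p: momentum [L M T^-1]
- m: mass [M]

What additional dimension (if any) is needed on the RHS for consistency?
[L T^-1] — velocity (e.g. v)

p has dimensions [L M T^-1]; m has dimensions [M].
The bracketed factor must supply [L M T^-1] / [M] = [L T^-1].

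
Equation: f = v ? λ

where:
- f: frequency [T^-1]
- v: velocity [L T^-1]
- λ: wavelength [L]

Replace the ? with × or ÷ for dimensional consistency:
division (÷): f = v ÷ λ

f [T^-1]; v [L T^-1]; λ [L].
v × λ → [L^2 T^-1] ✗
v ÷ λ → [T^-1] ✓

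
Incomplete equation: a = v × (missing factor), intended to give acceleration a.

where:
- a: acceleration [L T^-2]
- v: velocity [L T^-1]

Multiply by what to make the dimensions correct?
1/t (inverse time), dimensions [T^-1]

a has dimensions [L T^-2] and v has dimensions [L T^-1].
The missing factor must have dimensions [L T^-2] / [L T^-1] = [T^-1], i.e. inverse time (1/t).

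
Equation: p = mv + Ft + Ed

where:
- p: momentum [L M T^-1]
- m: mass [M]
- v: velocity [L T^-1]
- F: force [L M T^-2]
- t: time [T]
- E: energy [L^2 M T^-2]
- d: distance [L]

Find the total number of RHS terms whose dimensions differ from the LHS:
1

LHS p: [L M T^-1]
- mv: [L M T^-1] ✓
- Ft: [L M T^-1] ✓
- Ed: [L^3 M T^-2] ✗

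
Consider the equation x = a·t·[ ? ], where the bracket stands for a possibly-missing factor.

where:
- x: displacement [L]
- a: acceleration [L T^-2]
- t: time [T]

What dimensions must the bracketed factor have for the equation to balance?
[T] — time (e.g. t)

x has dimensions [L]; a·t has dimensions [L T^-1].
The bracketed factor must supply [L] / [L T^-1] = [T].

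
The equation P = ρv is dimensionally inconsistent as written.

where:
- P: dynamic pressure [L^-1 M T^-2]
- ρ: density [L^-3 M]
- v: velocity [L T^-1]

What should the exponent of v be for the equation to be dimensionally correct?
The exponent of v should be 2: P = ρv^2

The LHS P has dimensions [L^-1 M T^-2]; v has dimensions [L T^-1].
As written, the RHS ρv (exponent 1 on v) has dimensions [L^-2 M T^-1], which does not match.
With exponent 2, the RHS ρv^2 has dimensions [L^-1 M T^-2], matching the LHS.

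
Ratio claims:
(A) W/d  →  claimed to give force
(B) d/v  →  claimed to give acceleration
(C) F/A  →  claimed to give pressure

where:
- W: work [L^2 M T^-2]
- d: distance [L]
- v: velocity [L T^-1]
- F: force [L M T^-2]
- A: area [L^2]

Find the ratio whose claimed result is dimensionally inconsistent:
(B) d/v does not give acceleration

(A) W/d: [L M T^-2] = force [L M T^-2] ✓
(B) d/v: [T] ≠ acceleration [L T^-2] ✗
(C) F/A: [L^-1 M T^-2] = pressure [L^-1 M T^-2] ✓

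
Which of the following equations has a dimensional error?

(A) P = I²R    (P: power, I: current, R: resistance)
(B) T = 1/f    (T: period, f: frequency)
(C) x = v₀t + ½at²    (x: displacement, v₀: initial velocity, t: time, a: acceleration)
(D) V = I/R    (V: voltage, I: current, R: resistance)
(D) V = I/R

The equation (D) V = I/R is dimensionally incorrect.

LHS (V): [I^-1 L^2 M T^-3]
RHS (I/R): [I^3 L^-2 M^-1 T^3] ✗

The dimensions do not match. The other three equations balance.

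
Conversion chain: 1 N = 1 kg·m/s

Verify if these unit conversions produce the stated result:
The chain is incorrect (it contains an error).

Incorrect: Newton is kg·m/s², not kg·m/s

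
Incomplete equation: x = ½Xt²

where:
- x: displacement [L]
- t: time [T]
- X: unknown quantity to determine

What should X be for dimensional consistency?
X = a (acceleration), dimensions [L T^-2]

x has dimensions [L]; the rest of the RHS (½ t²) has dimensions [T^2].
So X must have dimensions [L T^-2] — X = a (acceleration).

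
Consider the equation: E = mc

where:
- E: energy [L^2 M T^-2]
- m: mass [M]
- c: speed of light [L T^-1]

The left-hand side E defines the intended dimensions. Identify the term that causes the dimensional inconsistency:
The right-hand side term mc

E has dimensions [L^2 M T^-2], but mc has dimensions [L M T^-1], so the term mc is dimensionally wrong for E.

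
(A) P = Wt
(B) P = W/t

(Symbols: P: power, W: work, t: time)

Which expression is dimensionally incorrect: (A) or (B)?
(A)

(A) P = Wt: LHS [L^2 M T^-3], RHS [L^2 M T^-1] ✗
(B) P = W/t: LHS [L^2 M T^-3], RHS [L^2 M T^-3] ✓

Expression (A) P = Wt is dimensionally incorrect.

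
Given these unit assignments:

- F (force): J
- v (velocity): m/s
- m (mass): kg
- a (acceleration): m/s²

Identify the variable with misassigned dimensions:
F

The variable F (force) should have units N, not J.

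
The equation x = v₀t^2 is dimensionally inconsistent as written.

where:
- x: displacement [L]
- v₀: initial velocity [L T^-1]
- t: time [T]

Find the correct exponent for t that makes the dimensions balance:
The exponent of t should be 1: x = v₀t

The LHS x has dimensions [L]; t has dimensions [T].
As written, the RHS v₀t^2 (exponent 2 on t) has dimensions [L T], which does not match.
With exponent 1, the RHS v₀t has dimensions [L], matching the LHS.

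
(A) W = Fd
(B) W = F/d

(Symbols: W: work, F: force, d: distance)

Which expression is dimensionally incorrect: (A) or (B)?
(B)

(A) W = Fd: LHS [L^2 M T^-2], RHS [L^2 M T^-2] ✓
(B) W = F/d: LHS [L^2 M T^-2], RHS [M T^-2] ✗

Expression (B) W = F/d is dimensionally incorrect.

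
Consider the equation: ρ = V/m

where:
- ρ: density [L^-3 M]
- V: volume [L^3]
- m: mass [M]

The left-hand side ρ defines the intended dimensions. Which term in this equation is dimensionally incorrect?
The right-hand side term V/m

ρ has dimensions [L^-3 M], but V/m has dimensions [L^3 M^-1], so the term V/m is dimensionally wrong for ρ.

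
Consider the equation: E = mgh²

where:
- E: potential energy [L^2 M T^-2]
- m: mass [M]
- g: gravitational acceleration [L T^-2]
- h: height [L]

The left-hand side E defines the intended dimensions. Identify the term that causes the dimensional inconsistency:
The right-hand side term mgh²

E has dimensions [L^2 M T^-2], but mgh² has dimensions [L^3 M T^-2], so the term mgh² is dimensionally wrong for E.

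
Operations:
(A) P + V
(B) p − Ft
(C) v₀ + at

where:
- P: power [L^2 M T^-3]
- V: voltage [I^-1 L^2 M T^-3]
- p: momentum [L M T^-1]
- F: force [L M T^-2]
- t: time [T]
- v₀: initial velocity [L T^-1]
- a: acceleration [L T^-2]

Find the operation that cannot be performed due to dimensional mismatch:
(A) P + V

(A) P + V: P [L^2 M T^-3] and V [I^-1 L^2 M T^-3] — different dimensions cannot be added/subtracted ✗
(B) p − Ft: p [L M T^-1] and Ft [L M T^-1] — same dimensions ✓
(C) v₀ + at: v₀ [L T^-1] and at [L T^-1] — same dimensions ✓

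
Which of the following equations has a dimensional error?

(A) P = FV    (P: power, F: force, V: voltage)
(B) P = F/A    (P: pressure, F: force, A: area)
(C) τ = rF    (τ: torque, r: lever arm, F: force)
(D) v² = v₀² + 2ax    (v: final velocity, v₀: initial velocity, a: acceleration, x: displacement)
(A) P = FV

The equation (A) P = FV is dimensionally incorrect.

LHS (P): [L^2 M T^-3]
RHS (FV): [I^-1 L^3 M^2 T^-5] ✗

The dimensions do not match. The other three equations balance.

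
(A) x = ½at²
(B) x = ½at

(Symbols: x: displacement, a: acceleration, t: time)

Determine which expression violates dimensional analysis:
(B)

(A) x = ½at²: LHS [L], RHS [L] ✓
(B) x = ½at: LHS [L], RHS [L T^-1] ✗

Expression (B) x = ½at is dimensionally incorrect.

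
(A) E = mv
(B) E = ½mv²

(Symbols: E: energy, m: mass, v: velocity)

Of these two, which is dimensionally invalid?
(A)

(A) E = mv: LHS [L^2 M T^-2], RHS [L M T^-1] ✗
(B) E = ½mv²: LHS [L^2 M T^-2], RHS [L^2 M T^-2] ✓

Expression (A) E = mv is dimensionally incorrect.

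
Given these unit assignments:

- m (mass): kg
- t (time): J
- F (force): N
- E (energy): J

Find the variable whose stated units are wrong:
t

The variable t (time) should have units s, not J.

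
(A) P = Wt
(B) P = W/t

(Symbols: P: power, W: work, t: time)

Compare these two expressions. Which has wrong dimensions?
(A)

(A) P = Wt: LHS [L^2 M T^-3], RHS [L^2 M T^-1] ✗
(B) P = W/t: LHS [L^2 M T^-3], RHS [L^2 M T^-3] ✓

Expression (A) P = Wt is dimensionally incorrect.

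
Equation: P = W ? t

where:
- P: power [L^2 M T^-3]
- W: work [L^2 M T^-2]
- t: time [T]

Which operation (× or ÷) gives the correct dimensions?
division (÷): P = W ÷ t

P [L^2 M T^-3]; W [L^2 M T^-2]; t [T].
W × t → [L^2 M T^-1] ✗
W ÷ t → [L^2 M T^-3] ✓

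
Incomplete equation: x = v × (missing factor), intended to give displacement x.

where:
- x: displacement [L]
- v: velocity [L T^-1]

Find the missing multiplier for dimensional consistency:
t (time), dimensions [T]

x has dimensions [L] and v has dimensions [L T^-1].
The missing factor must have dimensions [L] / [L T^-1] = [T], i.e. time (t).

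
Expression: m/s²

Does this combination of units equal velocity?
No

The expression m/s² has dimensions [L T^-2], but velocity has dimensions [L T^-1].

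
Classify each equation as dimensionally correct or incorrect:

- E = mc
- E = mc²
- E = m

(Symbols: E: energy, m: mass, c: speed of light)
Dimensionally correct: E = mc²
Dimensionally incorrect: E = mc, E = m
Ordered (correct first, then incorrect): E = mc², E = mc, E = m

- E = mc: LHS [L^2 M T^-2], RHS [L M T^-1] → incorrect ✗
- E = mc²: LHS [L^2 M T^-2], RHS [L^2 M T^-2] → correct ✓
- E = m: LHS [L^2 M T^-2], RHS [M] → incorrect ✗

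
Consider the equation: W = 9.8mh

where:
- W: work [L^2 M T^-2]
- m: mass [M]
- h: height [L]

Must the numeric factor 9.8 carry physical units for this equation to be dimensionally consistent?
Yes

W has dimensions [L^2 M T^-2], while mh alone has dimensions [L M]. For the equation to balance, the factor 9.8 must carry dimensions [L T^-2] — it is a dimensional constant (a numerical value of a physical quantity with its units suppressed), not a pure number.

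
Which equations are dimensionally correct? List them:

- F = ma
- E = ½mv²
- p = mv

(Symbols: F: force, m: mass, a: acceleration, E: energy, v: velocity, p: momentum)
Dimensionally correct: F = ma, E = ½mv², p = mv
Dimensionally incorrect: none
Ordered (correct first, then incorrect): F = ma, E = ½mv², p = mv

- F = ma: LHS [L M T^-2], RHS [L M T^-2] → correct ✓
- E = ½mv²: LHS [L^2 M T^-2], RHS [L^2 M T^-2] → correct ✓
- p = mv: LHS [L M T^-1], RHS [L M T^-1] → correct ✓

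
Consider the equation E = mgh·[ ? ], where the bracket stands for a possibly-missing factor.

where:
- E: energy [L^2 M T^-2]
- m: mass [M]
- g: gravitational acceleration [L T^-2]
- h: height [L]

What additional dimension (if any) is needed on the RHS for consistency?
Nothing is missing — the bracketed factor must be dimensionless.

E has dimensions [L^2 M T^-2] and mgh already has dimensions [L^2 M T^-2], so E = mgh is dimensionally complete.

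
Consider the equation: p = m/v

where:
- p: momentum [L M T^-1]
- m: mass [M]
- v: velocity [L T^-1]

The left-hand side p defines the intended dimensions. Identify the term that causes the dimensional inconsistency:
The right-hand side term m/v

p has dimensions [L M T^-1], but m/v has dimensions [L^-1 M T], so the term m/v is dimensionally wrong for p.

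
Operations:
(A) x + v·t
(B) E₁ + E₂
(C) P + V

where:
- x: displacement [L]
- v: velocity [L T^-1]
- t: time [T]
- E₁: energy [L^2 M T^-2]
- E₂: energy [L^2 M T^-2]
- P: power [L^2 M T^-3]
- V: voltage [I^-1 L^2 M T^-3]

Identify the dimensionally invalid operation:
(C) P + V

(A) x + v·t: x [L] and v·t [L] — same dimensions ✓
(B) E₁ + E₂: E₁ [L^2 M T^-2] and E₂ [L^2 M T^-2] — same dimensions ✓
(C) P + V: P [L^2 M T^-3] and V [I^-1 L^2 M T^-3] — different dimensions cannot be added/subtracted ✗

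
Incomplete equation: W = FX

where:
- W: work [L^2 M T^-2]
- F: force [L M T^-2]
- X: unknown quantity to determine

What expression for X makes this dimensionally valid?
X = d (distance), dimensions [L]

W has dimensions [L^2 M T^-2]; the rest of the RHS (F) has dimensions [L M T^-2].
So X must have dimensions [L] — X = d (distance).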